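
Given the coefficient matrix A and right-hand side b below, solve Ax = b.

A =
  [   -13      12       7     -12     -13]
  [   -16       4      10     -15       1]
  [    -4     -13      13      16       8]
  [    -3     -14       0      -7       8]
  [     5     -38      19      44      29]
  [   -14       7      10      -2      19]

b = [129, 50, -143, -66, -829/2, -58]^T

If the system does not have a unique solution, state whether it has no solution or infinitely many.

no solution

Row-reduce:
R1 ← R1 / (-13).
R2 ← R2 + 16·R1.
R3 ← R3 + 4·R1.
R4 ← R4 + 3·R1.
R5 ← R5 − 5·R1.
R6 ← R6 + 14·R1.
R2 ← R2 / (-140/13).
R1 ← R1 + 12/13·R2.
R3 ← R3 + 217/13·R2.
R4 ← R4 + 218/13·R2.
R5 ← R5 + 434/13·R2.
R6 ← R6 + 77/13·R2.
R3 ← R3 / (87/10).
R1 ← R1 + 23/35·R3.
R2 ← R2 + 9/70·R3.
R4 ← R4 + 132/35·R3.
R5 ← R5 − 87/5·R3.
R6 ← R6 − 17/10·R3.
R4 ← R4 / (1957/406).
R1 ← R1 − 2993/1218·R4.
R2 ← R2 − 129/406·R4.
R3 ← R3 − 401/174·R4.
R6 ← R6 − 1241/174·R4.
Swap R5 and R6.
R5 ← R5 / (343751/5871).
R1 ← R1 − 55877/5871·R5.
R2 ← R2 + 706/1957·R5.
R3 ← R3 − 51206/5871·R5.
R4 ← R4 + 8807/1957·R5.
Row 6 reduces to 0 = 1/2, a contradiction. The system is inconsistent.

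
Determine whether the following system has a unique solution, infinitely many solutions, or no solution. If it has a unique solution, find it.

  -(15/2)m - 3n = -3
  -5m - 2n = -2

Row-reduce:
R1 ← R1 / (-15/2).
R2 ← R2 + 5·R1.
Rank is 1 with 2 unknowns, leaving n free.

infinitely many solutions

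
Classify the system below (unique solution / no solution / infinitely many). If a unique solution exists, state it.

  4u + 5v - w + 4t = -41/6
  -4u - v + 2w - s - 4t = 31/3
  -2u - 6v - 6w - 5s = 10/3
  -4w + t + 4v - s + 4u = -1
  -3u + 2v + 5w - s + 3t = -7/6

Row-reduce the augmented matrix:
R1 ← R1 / (4).
R2 ← R2 + 4·R1.
R3 ← R3 + 2·R1.
R4 ← R4 − 4·R1.
R5 ← R5 + 3·R1.
R2 ← R2 / (4).
R1 ← R1 − 5/4·R2.
R3 ← R3 + 7/2·R2.
R4 ← R4 + 1·R2.
R5 ← R5 − 23/4·R2.
R3 ← R3 / (-45/8).
R1 ← R1 + 9/16·R3.
R2 ← R2 − 1/4·R3.
R4 ← R4 + 11/4·R3.
R5 ← R5 − 45/16·R3.
R4 ← R4 / (73/45).
R1 ← R1 − 9/10·R4.
R2 ← R2 + 23/45·R4.
R3 ← R3 − 47/45·R4.
R5 ← R5 + 5/2·R4.
R5 ← R5 / (127/146).
R1 ← R1 − 439/146·R5.
R2 ← R2 + 85/73·R5.
R3 ← R3 − 161/73·R5.
R4 ← R4 + 179/73·R5.
Reading off the reduced rows gives u = 0, v = 1/3, w = 1/2, s = -5/3, t = -2.

u = 0, v = 1/3, w = 1/2, s = -5/3, t = -2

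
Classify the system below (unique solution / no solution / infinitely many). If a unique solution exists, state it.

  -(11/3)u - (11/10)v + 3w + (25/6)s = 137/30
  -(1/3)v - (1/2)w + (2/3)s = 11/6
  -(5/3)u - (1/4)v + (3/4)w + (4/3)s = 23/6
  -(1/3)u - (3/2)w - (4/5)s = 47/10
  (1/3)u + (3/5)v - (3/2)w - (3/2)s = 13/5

Row-reduce:
R1 ← R1 / (-11/3).
R3 ← R3 + 5/3·R1.
R4 ← R4 + 1/3·R1.
R5 ← R5 − 1/3·R1.
R2 ← R2 / (-1/3).
R1 ← R1 − 3/10·R2.
R3 ← R3 − 1/4·R2.
R4 ← R4 − 1/10·R2.
R5 ← R5 − 1/2·R2.
R3 ← R3 / (-87/88).
R1 ← R1 + 279/220·R3.
R2 ← R2 − 3/2·R3.
R4 ← R4 + 423/220·R3.
R5 ← R5 + 87/44·R3.
R4 ← R4 / (-749/870).
R1 ← R1 + 133/290·R4.
R2 ← R2 + 182/87·R4.
R3 ← R3 − 16/261·R4.
Row 5 reduces to 0 = -1/2, a contradiction. The system is inconsistent.

no solution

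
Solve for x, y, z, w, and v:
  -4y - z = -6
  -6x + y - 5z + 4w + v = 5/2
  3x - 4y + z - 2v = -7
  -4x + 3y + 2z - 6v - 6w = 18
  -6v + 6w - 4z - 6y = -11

x = -2, y = 1, z = 2, w = 0, v = -1/2

Row-reduce the augmented matrix:
Swap R1 and R2.
R1 ← R1 / (-6).
R3 ← R3 − 3·R1.
R4 ← R4 + 4·R1.
R2 ← R2 / (-4).
R1 ← R1 + 1/6·R2.
R3 ← R3 + 7/2·R2.
R4 ← R4 − 7/3·R2.
R5 ← R5 + 6·R2.
R3 ← R3 / (-5/8).
R1 ← R1 − 7/8·R3.
R2 ← R2 − 1/4·R3.
R4 ← R4 − 19/4·R3.
R5 ← R5 + 5/2·R3.
R4 ← R4 / (98/15).
R1 ← R1 − 32/15·R4.
R2 ← R2 − 4/5·R4.
R3 ← R3 + 16/5·R4.
R5 ← R5 + 2·R4.
R5 ← R5 / (-271/49).
R1 ← R1 − 178/49·R5.
R2 ← R2 − 79/49·R5.
R3 ← R3 + 316/49·R5.
R4 ← R4 + 271/98·R5.
Reading off the reduced rows gives x = -2, y = 1, z = 2, w = 0, v = -1/2.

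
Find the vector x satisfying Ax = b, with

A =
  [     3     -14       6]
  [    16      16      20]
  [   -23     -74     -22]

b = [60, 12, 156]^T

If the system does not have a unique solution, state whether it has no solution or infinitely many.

infinitely many solutions

Row-reduce:
R1 ← R1 / (3).
R2 ← R2 − 16·R1.
R3 ← R3 + 23·R1.
R2 ← R2 / (272/3).
R1 ← R1 + 14/3·R2.
R3 ← R3 + 544/3·R2.
Rank is 2 with 3 unknowns, leaving x_3 free.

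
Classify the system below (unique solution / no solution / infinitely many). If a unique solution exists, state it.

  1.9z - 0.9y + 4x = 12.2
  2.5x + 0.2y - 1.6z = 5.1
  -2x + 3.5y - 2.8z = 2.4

Row-reduce the augmented matrix:
R1 ← R1 / (4).
R2 ← R2 − 5/2·R1.
R3 ← R3 + 2·R1.
R2 ← R2 / (61/80).
R1 ← R1 + 9/40·R2.
R3 ← R3 − 61/20·R2.
R3 ← R3 / (93/10).
R1 ← R1 + 106/305·R3.
R2 ← R2 + 223/61·R3.
Reading off the reduced rows gives x = 3, y = 4, z = 2.

x = 3, y = 4, z = 2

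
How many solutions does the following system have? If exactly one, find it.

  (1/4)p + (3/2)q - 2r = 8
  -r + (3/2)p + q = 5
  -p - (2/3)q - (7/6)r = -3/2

p = 0, q = 4, r = -1

Row-reduce the augmented matrix:
R1 ← R1 / (1/4).
R2 ← R2 − 3/2·R1.
R3 ← R3 + 1·R1.
R2 ← R2 / (-8).
R1 ← R1 − 6·R2.
R3 ← R3 − 16/3·R2.
R3 ← R3 / (-11/6).
R1 ← R1 − 1/4·R3.
R2 ← R2 + 11/8·R3.
Reading off the reduced rows gives p = 0, q = 4, r = -1.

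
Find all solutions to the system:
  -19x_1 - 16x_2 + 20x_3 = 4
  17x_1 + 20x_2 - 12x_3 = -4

infinitely many solutions

Row-reduce:
R1 ← R1 / (-19).
R2 ← R2 − 17·R1.
R2 ← R2 / (108/19).
R1 ← R1 − 16/19·R2.
Rank is 2 with 3 unknowns, leaving x_3 free.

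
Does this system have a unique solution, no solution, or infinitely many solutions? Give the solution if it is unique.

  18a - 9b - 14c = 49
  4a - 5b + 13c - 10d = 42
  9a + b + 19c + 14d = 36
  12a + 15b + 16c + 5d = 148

a = 6, b = 5, c = 1, d = -3

Row-reduce the augmented matrix:
R1 ← R1 / (18).
R2 ← R2 − 4·R1.
R3 ← R3 − 9·R1.
R4 ← R4 − 12·R1.
R2 ← R2 / (-3).
R1 ← R1 + 1/2·R2.
R3 ← R3 − 11/2·R2.
R4 ← R4 − 21·R2.
R3 ← R3 / (2999/54).
R1 ← R1 + 187/54·R3.
R2 ← R2 + 145/27·R3.
R4 ← R4 − 1243/9·R3.
R4 ← R4 / (-162617/2999).
R1 ← R1 − 4188/2999·R4.
R2 ← R2 − 8740/2999·R4.
R3 ← R3 + 234/2999·R4.
Reading off the reduced rows gives a = 6, b = 5, c = 1, d = -3.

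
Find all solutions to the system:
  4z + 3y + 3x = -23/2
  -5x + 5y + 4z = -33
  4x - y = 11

no solution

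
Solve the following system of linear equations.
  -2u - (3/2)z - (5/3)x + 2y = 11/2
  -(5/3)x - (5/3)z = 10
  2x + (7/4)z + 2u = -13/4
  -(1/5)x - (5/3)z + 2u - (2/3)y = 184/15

x = -3, y = 2, z = -3, u = 4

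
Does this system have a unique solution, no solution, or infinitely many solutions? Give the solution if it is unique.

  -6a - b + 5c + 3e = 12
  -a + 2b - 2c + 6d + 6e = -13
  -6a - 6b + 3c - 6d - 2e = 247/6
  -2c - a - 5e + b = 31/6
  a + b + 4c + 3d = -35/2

Row-reduce the augmented matrix:
R1 ← R1 / (-6).
R2 ← R2 + 1·R1.
R3 ← R3 + 6·R1.
R4 ← R4 + 1·R1.
R5 ← R5 − 1·R1.
R2 ← R2 / (13/6).
R1 ← R1 − 1/6·R2.
R3 ← R3 + 5·R2.
R4 ← R4 − 7/6·R2.
R5 ← R5 − 5/6·R2.
R3 ← R3 / (-111/13).
R1 ← R1 + 8/13·R3.
R2 ← R2 + 17/13·R3.
R4 ← R4 + 17/13·R3.
R5 ← R5 − 77/13·R3.
R4 ← R4 / (-164/37).
R1 ← R1 + 38/37·R4.
R2 ← R2 − 58/37·R4.
R3 ← R3 + 34/37·R4.
R5 ← R5 − 227/37·R4.
R5 ← R5 / (-789/82).
R1 ← R1 − 31/41·R5.
R2 ← R2 + 84/41·R5.
R3 ← R3 − 45/41·R5.
R4 ← R4 − 535/246·R5.
Reading off the reduced rows gives a = -3, b = -5/2, c = -3/2, d = -2, e = -1/3.

a = -3, b = -5/2, c = -3/2, d = -2, e = -1/3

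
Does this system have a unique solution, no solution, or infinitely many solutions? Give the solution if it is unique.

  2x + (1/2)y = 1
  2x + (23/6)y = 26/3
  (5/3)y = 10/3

no solution

Row-reduce:
R1 ← R1 / (2).
R2 ← R2 − 2·R1.
R2 ← R2 / (10/3).
R1 ← R1 − 1/4·R2.
R3 ← R3 − 5/3·R2.
Row 3 reduces to 0 = -1/2, a contradiction. The system is inconsistent.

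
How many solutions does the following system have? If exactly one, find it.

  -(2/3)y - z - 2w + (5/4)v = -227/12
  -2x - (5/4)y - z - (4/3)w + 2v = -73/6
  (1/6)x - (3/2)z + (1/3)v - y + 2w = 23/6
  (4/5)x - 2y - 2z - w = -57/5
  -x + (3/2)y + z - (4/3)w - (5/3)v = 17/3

Row-reduce the augmented matrix:
Swap R1 and R2.
R1 ← R1 / (-2).
R3 ← R3 − 1/6·R1.
R4 ← R4 − 4/5·R1.
R5 ← R5 + 1·R1.
R2 ← R2 / (-2/3).
R1 ← R1 − 5/8·R2.
R3 ← R3 + 53/48·R2.
R4 ← R4 + 5/2·R2.
R5 ← R5 − 17/8·R2.
R3 ← R3 / (7/96).
R1 ← R1 + 7/16·R3.
R2 ← R2 − 3/2·R3.
R4 ← R4 − 27/20·R3.
R5 ← R5 + 27/16·R3.
R4 ← R4 / (-271/3).
R1 ← R1 − 30·R4.
R2 ← R2 + 104·R4.
R3 ← R3 − 214/3·R4.
R5 ← R5 − 340/3·R4.
R5 ← R5 / (-38989/11382).
R1 ← R1 + 6721/7588·R5.
R2 ← R2 − 1941/1355·R5.
R3 ← R3 + 62501/37940·R5.
R4 ← R4 + 5289/18970·R5.
Reading off the reduced rows gives x = -3, y = -2, z = 4, w = 5, v = -5.

x = -3, y = -2, z = 4, w = 5, v = -5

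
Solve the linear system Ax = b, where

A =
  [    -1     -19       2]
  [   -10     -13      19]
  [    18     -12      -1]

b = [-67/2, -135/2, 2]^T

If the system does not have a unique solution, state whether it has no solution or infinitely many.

Row-reduce the augmented matrix:
R1 ← R1 / (-1).
R2 ← R2 + 10·R1.
R3 ← R3 − 18·R1.
R2 ← R2 / (177).
R1 ← R1 − 19·R2.
R3 ← R3 + 354·R2.
R3 ← R3 / (33).
R1 ← R1 + 335/177·R3.
R2 ← R2 + 1/177·R3.
Reading off the reduced rows gives x_1 = 1, x_2 = 3/2, x_3 = -2.

x_1 = 1, x_2 = 3/2, x_3 = -2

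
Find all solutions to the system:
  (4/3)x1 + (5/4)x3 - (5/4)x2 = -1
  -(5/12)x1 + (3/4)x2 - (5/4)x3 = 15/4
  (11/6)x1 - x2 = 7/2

Row-reduce:
R1 ← R1 / (4/3).
R2 ← R2 + 5/12·R1.
R3 ← R3 − 11/6·R1.
R2 ← R2 / (23/64).
R1 ← R1 + 15/16·R2.
R3 ← R3 − 23/32·R2.
Row 3 reduces to 0 = -2, a contradiction. The system is inconsistent.

no solution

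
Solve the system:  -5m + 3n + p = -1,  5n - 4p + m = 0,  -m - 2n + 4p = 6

m = 2, n = 2, p = 3

Row-reduce the augmented matrix:
R1 ← R1 / (-5).
R2 ← R2 − 1·R1.
R3 ← R3 + 1·R1.
R2 ← R2 / (28/5).
R1 ← R1 + 3/5·R2.
R3 ← R3 + 13/5·R2.
R3 ← R3 / (57/28).
R1 ← R1 + 17/28·R3.
R2 ← R2 + 19/28·R3.
Reading off the reduced rows gives m = 2, n = 2, p = 3.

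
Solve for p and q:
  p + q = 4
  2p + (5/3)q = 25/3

From equation 1: p = 4 − q.
Substitute into equation 2 and solve: q = -1.
Then p = 5.

p = 5, q = -1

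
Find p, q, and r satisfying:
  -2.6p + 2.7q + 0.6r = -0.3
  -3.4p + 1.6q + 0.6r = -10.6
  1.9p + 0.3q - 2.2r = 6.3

p = 6, q = 5, r = 3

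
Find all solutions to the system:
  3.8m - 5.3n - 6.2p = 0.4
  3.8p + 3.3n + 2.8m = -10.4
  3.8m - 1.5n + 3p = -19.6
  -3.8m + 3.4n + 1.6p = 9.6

Row-reduce the augmented matrix:
R1 ← R1 / (19/5).
R2 ← R2 − 14/5·R1.
R3 ← R3 − 19/5·R1.
R4 ← R4 + 19/5·R1.
R2 ← R2 / (1369/190).
R1 ← R1 + 53/38·R2.
R3 ← R3 − 19/5·R2.
R4 ← R4 + 19/10·R2.
R3 ← R3 / (32764/6845).
R1 ← R1 + 16/1369·R3.
R2 ← R2 − 1590/1369·R3.
R4 ← R4 + 16382/6845·R3.
R4 reduces to 0 = 0, so the extra equation is consistent.
Reading off the reduced rows gives m = -2, n = 2, p = -3.

m = -2, n = 2, p = -3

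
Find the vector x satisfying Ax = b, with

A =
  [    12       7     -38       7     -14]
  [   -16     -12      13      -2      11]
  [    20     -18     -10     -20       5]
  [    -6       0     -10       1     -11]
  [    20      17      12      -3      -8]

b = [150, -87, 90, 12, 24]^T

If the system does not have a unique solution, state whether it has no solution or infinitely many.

infinitely many solutions

Row-reduce:
R1 ← R1 / (12).
R2 ← R2 + 16·R1.
R3 ← R3 − 20·R1.
R4 ← R4 + 6·R1.
R5 ← R5 − 20·R1.
R2 ← R2 / (-8/3).
R1 ← R1 − 7/12·R2.
R3 ← R3 + 89/3·R2.
R4 ← R4 − 7/2·R2.
R5 ← R5 − 16/3·R2.
R3 ← R3 / (3779/8).
R1 ← R1 + 365/32·R3.
R2 ← R2 − 113/8·R3.
R4 ← R4 + 1255/16·R3.
R4 ← R4 / (-17686/3779).
R1 ← R1 + 4135/7558·R4.
R2 ← R2 − 2405/3779·R4.
R3 ← R3 + 906/3779·R4.
Rank is 4 with 5 unknowns, leaving x_5 free.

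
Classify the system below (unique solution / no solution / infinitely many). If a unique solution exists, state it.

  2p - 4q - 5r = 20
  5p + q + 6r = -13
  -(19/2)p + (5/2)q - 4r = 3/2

no solution

Row-reduce:
R1 ← R1 / (2).
R2 ← R2 − 5·R1.
R3 ← R3 + 19/2·R1.
R2 ← R2 / (11).
R1 ← R1 + 2·R2.
R3 ← R3 + 33/2·R2.
Row 3 reduces to 0 = 2, a contradiction. The system is inconsistent.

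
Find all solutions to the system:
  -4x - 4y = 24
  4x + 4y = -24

infinitely many solutions

Row-reduce:
R1 ← R1 / (-4).
R2 ← R2 − 4·R1.
Rank is 1 with 2 unknowns, leaving y free.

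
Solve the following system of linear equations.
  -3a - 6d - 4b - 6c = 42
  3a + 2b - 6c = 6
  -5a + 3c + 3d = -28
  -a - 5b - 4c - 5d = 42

a = 2, b = -3, c = -1, d = -5

Row-reduce the augmented matrix:
R1 ← R1 / (-3).
R2 ← R2 − 3·R1.
R3 ← R3 + 5·R1.
R4 ← R4 + 1·R1.
R2 ← R2 / (-2).
R1 ← R1 − 4/3·R2.
R3 ← R3 − 20/3·R2.
R4 ← R4 + 11/3·R2.
R3 ← R3 / (-27).
R1 ← R1 + 6·R3.
R2 ← R2 − 6·R3.
R4 ← R4 − 20·R3.
R4 ← R4 / (76/27).
R1 ← R1 + 4/9·R4.
R2 ← R2 − 13/9·R4.
R3 ← R3 − 7/27·R4.
Reading off the reduced rows gives a = 2, b = -3, c = -1, d = -5.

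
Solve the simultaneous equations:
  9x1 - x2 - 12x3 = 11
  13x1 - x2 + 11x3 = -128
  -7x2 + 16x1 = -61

x1 = -6, x2 = -5, x3 = -5

Row-reduce the augmented matrix:
R1 ← R1 / (9).
R2 ← R2 − 13·R1.
R3 ← R3 − 16·R1.
R2 ← R2 / (4/9).
R1 ← R1 + 1/9·R2.
R3 ← R3 + 47/9·R2.
R3 ← R3 / (1417/4).
R1 ← R1 − 23/4·R3.
R2 ← R2 − 255/4·R3.
Reading off the reduced rows gives x1 = -6, x2 = -5, x3 = -5.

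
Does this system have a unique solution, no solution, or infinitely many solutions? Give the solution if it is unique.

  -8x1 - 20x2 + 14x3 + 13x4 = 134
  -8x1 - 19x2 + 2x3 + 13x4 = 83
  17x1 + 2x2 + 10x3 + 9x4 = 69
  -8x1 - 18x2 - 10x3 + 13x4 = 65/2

no solution

Row-reduce:
R1 ← R1 / (-8).
R2 ← R2 + 8·R1.
R3 ← R3 − 17·R1.
R4 ← R4 + 8·R1.
R1 ← R1 − 5/2·R2.
R3 ← R3 + 81/2·R2.
R4 ← R4 − 2·R2.
R3 ← R3 / (-1785/4).
R1 ← R1 − 113/4·R3.
R2 ← R2 + 12·R3.
Row 4 reduces to 0 = 1/2, a contradiction. The system is inconsistent.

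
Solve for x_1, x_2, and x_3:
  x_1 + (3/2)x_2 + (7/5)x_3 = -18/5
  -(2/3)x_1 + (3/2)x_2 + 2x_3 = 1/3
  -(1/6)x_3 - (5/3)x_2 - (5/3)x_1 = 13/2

x_1 = -2, x_2 = -2, x_3 = 1

Row-reduce the augmented matrix:
R2 ← R2 + 2/3·R1.
R3 ← R3 + 5/3·R1.
R2 ← R2 / (5/2).
R1 ← R1 − 3/2·R2.
R3 ← R3 − 5/6·R2.
R3 ← R3 / (107/90).
R1 ← R1 + 9/25·R3.
R2 ← R2 − 88/75·R3.
Reading off the reduced rows gives x_1 = -2, x_2 = -2, x_3 = 1.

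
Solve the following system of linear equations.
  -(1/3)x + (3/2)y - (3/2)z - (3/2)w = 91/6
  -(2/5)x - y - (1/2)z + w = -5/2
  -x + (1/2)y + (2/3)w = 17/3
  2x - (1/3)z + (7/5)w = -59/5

x = -5, y = 4, z = -3, w = -2

Row-reduce the augmented matrix:
R1 ← R1 / (-1/3).
R2 ← R2 + 2/5·R1.
R3 ← R3 + 1·R1.
R4 ← R4 − 2·R1.
R2 ← R2 / (-14/5).
R1 ← R1 + 9/2·R2.
R3 ← R3 + 4·R2.
R4 ← R4 − 9·R2.
R3 ← R3 / (37/14).
R1 ← R1 − 135/56·R3.
R2 ← R2 + 13/28·R3.
R4 ← R4 + 433/84·R3.
R4 ← R4 / (24479/6660).
R1 ← R1 + 315/296·R4.
R2 ← R2 + 353/444·R4.
R3 ← R3 − 49/111·R4.
Reading off the reduced rows gives x = -5, y = 4, z = -3, w = -2.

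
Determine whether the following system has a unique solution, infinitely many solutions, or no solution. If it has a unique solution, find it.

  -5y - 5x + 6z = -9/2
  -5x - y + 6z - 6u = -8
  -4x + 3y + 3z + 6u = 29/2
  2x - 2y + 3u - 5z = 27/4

x = -5/2, y = 1, z = -2, u = 5/4

Row-reduce the augmented matrix:
R1 ← R1 / (-5).
R2 ← R2 + 5·R1.
R3 ← R3 + 4·R1.
R4 ← R4 − 2·R1.
R2 ← R2 / (4).
R1 ← R1 − 1·R2.
R3 ← R3 − 7·R2.
R4 ← R4 + 4·R2.
R3 ← R3 / (-9/5).
R1 ← R1 + 6/5·R3.
R4 ← R4 + 13/5·R3.
R4 ← R4 / (-161/6).
R1 ← R1 + 19/2·R4.
R2 ← R2 + 3/2·R4.
R3 ← R3 + 55/6·R4.
Reading off the reduced rows gives x = -5/2, y = 1, z = -2, u = 5/4.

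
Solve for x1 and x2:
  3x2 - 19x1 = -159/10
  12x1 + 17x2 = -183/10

x1 = 3/5, x2 = -3/2

Row-reduce the augmented matrix:
R1 ← R1 / (-19).
R2 ← R2 − 12·R1.
R2 ← R2 / (359/19).
R1 ← R1 + 3/19·R2.
Reading off the reduced rows gives x1 = 3/5, x2 = -3/2.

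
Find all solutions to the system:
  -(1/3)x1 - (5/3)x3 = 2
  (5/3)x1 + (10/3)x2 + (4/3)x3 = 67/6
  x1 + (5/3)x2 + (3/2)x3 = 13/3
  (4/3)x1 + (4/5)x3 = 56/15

no solution

Row-reduce:
R1 ← R1 / (-1/3).
R2 ← R2 − 5/3·R1.
R3 ← R3 − 1·R1.
R4 ← R4 − 4/3·R1.
R2 ← R2 / (10/3).
R3 ← R3 − 5/3·R2.
Swap R3 and R4.
R3 ← R3 / (-88/15).
R1 ← R1 − 5·R3.
R2 ← R2 + 21/10·R3.
Row 4 reduces to 0 = -1/4, a contradiction. The system is inconsistent.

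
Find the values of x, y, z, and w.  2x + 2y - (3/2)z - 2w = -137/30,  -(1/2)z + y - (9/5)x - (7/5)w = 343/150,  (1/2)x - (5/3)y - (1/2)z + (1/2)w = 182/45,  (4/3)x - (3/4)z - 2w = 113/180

Row-reduce the augmented matrix:
R1 ← R1 / (2).
R2 ← R2 + 9/5·R1.
R3 ← R3 − 1/2·R1.
R4 ← R4 − 4/3·R1.
R2 ← R2 / (14/5).
R1 ← R1 − 1·R2.
R3 ← R3 + 13/6·R2.
R4 ← R4 + 4/3·R2.
R3 ← R3 / (-523/336).
R1 ← R1 + 5/56·R3.
R2 ← R2 + 37/56·R3.
R4 ← R4 + 53/84·R3.
R4 ← R4 / (-2498/1569).
R1 ← R1 − 119/523·R4.
R2 ← R2 + 270/523·R4.
R3 ← R3 − 496/523·R4.
Reading off the reduced rows gives x = -5/3, y = -8/3, z = -5/3, w = -4/5.

x = -5/3, y = -8/3, z = -5/3, w = -4/5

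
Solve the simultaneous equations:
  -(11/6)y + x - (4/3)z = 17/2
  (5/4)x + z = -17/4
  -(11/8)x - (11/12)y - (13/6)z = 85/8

infinitely many solutions

Row-reduce:
R2 ← R2 − 5/4·R1.
R3 ← R3 + 11/8·R1.
R2 ← R2 / (55/24).
R1 ← R1 + 11/6·R2.
R3 ← R3 + 55/16·R2.
Rank is 2 with 3 unknowns, leaving z free.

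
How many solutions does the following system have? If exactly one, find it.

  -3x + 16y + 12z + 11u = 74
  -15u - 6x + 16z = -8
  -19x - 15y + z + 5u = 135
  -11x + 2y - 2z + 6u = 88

x = -6, y = 0, z = 1, u = 4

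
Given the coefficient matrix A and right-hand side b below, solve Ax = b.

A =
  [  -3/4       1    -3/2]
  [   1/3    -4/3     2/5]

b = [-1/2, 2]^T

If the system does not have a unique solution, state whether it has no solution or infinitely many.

Row-reduce:
R1 ← R1 / (-3/4).
R2 ← R2 − 1/3·R1.
R2 ← R2 / (-8/9).
R1 ← R1 + 4/3·R2.
Rank is 2 with 3 unknowns, leaving x_3 free.

infinitely many solutions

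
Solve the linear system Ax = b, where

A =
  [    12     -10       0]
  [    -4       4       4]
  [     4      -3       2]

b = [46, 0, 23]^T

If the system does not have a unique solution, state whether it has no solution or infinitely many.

infinitely many solutions

Row-reduce:
R1 ← R1 / (12).
R2 ← R2 + 4·R1.
R3 ← R3 − 4·R1.
R2 ← R2 / (2/3).
R1 ← R1 + 5/6·R2.
R3 ← R3 − 1/3·R2.
Rank is 2 with 3 unknowns, leaving x_3 free.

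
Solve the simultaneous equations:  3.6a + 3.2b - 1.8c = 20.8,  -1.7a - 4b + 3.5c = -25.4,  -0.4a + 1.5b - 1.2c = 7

Row-reduce the augmented matrix:
R1 ← R1 / (18/5).
R2 ← R2 + 17/10·R1.
R3 ← R3 + 2/5·R1.
R2 ← R2 / (-112/45).
R1 ← R1 − 8/9·R2.
R3 ← R3 − 167/90·R2.
R3 ← R3 / (2579/4480).
R1 ← R1 − 25/56·R3.
R2 ← R2 + 477/448·R3.
Reading off the reduced rows gives a = 2, b = 2, c = -4.

a = 2, b = 2, c = -4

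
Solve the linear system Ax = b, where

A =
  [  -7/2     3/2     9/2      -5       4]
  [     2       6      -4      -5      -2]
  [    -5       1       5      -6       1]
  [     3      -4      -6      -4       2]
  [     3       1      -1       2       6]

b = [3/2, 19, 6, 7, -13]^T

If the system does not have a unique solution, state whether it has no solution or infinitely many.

Row-reduce:
R1 ← R1 / (-7/2).
R2 ← R2 − 2·R1.
R3 ← R3 + 5·R1.
R4 ← R4 − 3·R1.
R5 ← R5 − 3·R1.
R2 ← R2 / (48/7).
R1 ← R1 + 3/7·R2.
R3 ← R3 + 8/7·R2.
R4 ← R4 + 19/7·R2.
R5 ← R5 − 16/7·R2.
R3 ← R3 / (-5/3).
R1 ← R1 + 11/8·R3.
R2 ← R2 + 5/24·R3.
R4 ← R4 + 65/24·R3.
R5 ← R5 − 10/3·R3.
R4 ← R4 / (-89/8).
R1 ← R1 − 43/40·R4.
R2 ← R2 + 9/8·R4.
R3 ← R3 − 1/10·R4.
Row 5 reduces to 0 = -4, a contradiction. The system is inconsistent.

no solution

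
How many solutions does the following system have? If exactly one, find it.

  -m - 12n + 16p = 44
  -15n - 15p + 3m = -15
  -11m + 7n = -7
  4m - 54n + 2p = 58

m = 0, n = -1, p = 2

Row-reduce the augmented matrix:
R1 ← R1 / (-1).
R2 ← R2 − 3·R1.
R3 ← R3 + 11·R1.
R4 ← R4 − 4·R1.
R2 ← R2 / (-51).
R1 ← R1 − 12·R2.
R3 ← R3 − 139·R2.
R4 ← R4 + 102·R2.
R3 ← R3 / (-1463/17).
R1 ← R1 + 140/17·R3.
R2 ← R2 + 11/17·R3.
R4 reduces to 0 = 0, so the extra equation is consistent.
Reading off the reduced rows gives m = 0, n = -1, p = 2.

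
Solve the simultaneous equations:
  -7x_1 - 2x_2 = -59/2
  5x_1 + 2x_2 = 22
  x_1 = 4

no solution

Row-reduce:
R1 ← R1 / (-7).
R2 ← R2 − 5·R1.
R3 ← R3 − 1·R1.
R2 ← R2 / (4/7).
R1 ← R1 − 2/7·R2.
R3 ← R3 + 2/7·R2.
Row 3 reduces to 0 = 1/4, a contradiction. The system is inconsistent.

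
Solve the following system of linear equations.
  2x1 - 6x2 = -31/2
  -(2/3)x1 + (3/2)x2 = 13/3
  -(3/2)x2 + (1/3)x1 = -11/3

no solution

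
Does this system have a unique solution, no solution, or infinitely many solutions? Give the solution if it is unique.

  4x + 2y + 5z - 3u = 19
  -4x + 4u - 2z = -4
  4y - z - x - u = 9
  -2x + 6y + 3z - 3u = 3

x = 6, y = 5, z = 0, u = 5

Row-reduce the augmented matrix:
R1 ← R1 / (4).
R2 ← R2 + 4·R1.
R3 ← R3 + 1·R1.
R4 ← R4 + 2·R1.
R2 ← R2 / (2).
R1 ← R1 − 1/2·R2.
R3 ← R3 − 9/2·R2.
R4 ← R4 − 7·R2.
R3 ← R3 / (-13/2).
R1 ← R1 − 1/2·R3.
R2 ← R2 − 3/2·R3.
R4 ← R4 + 5·R3.
R4 ← R4 / (-64/13).
R1 ← R1 + 17/13·R4.
R2 ← R2 + 11/26·R4.
R3 ← R3 − 8/13·R4.
Reading off the reduced rows gives x = 6, y = 5, z = 0, u = 5.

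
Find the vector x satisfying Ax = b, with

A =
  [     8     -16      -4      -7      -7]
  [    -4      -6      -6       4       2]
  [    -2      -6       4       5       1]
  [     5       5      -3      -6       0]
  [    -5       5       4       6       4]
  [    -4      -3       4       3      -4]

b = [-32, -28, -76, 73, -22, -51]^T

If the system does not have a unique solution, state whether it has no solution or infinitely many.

Row-reduce the augmented matrix:
R1 ← R1 / (8).
R2 ← R2 + 4·R1.
R3 ← R3 + 2·R1.
R4 ← R4 − 5·R1.
R5 ← R5 + 5·R1.
R6 ← R6 + 4·R1.
R2 ← R2 / (-14).
R1 ← R1 + 2·R2.
R3 ← R3 + 10·R2.
R4 ← R4 − 15·R2.
R5 ← R5 + 5·R2.
R6 ← R6 + 11·R2.
R3 ← R3 / (61/7).
R1 ← R1 − 9/14·R3.
R2 ← R2 − 4/7·R3.
R4 ← R4 + 127/14·R3.
R5 ← R5 − 61/14·R3.
R6 ← R6 − 58/7·R3.
R4 ← R4 / (469/244).
R1 ← R1 + 283/244·R4.
R2 ← R2 + 55/244·R4.
R3 ← R3 − 81/244·R4.
R6 ← R6 + 889/244·R4.
Swap R5 and R6.
R5 ← R5 / (-50/67).
R1 ← R1 − 557/469·R5.
R2 ← R2 − 211/469·R5.
R3 ← R3 + 234/469·R5.
R4 ← R4 − 757/469·R5.
R6 reduces to 0 = 0, so the extra equation is consistent.
Reading off the reduced rows gives x_1 = 2, x_2 = 6, x_3 = -5, x_4 = -3, x_5 = -1.

x_1 = 2, x_2 = 6, x_3 = -5, x_4 = -3, x_5 = -1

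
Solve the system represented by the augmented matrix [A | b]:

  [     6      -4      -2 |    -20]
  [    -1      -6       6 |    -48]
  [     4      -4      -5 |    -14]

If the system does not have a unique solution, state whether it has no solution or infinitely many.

Row-reduce the augmented matrix:
R1 ← R1 / (6).
R2 ← R2 + 1·R1.
R3 ← R3 − 4·R1.
R2 ← R2 / (-20/3).
R1 ← R1 + 2/3·R2.
R3 ← R3 + 4/3·R2.
R3 ← R3 / (-24/5).
R1 ← R1 + 9/10·R3.
R2 ← R2 + 17/20·R3.
Reading off the reduced rows gives x_1 = 0, x_2 = 6, x_3 = -2.

x_1 = 0, x_2 = 6, x_3 = -2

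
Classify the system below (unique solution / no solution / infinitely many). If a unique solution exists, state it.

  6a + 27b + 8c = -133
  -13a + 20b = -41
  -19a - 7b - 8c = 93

no solution

Row-reduce:
R1 ← R1 / (6).
R2 ← R2 + 13·R1.
R3 ← R3 + 19·R1.
R2 ← R2 / (157/2).
R1 ← R1 − 9/2·R2.
R3 ← R3 − 157/2·R2.
Row 3 reduces to 0 = 1, a contradiction. The system is inconsistent.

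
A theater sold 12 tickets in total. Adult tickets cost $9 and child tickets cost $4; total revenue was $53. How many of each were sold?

adult tickets: 1, child tickets: 11

Let a = adult tickets, c = child tickets.
  a + c = 12
  9a + 4c = 53
Row-reduce the augmented matrix:
R2 ← R2 − 9·R1.
R2 ← R2 / (-5).
R1 ← R1 − 1·R2.
Reading off the reduced rows gives a = 1, c = 11.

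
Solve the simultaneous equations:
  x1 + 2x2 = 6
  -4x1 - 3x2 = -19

x1 = 4, x2 = 1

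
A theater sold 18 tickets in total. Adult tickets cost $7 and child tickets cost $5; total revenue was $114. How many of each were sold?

adult tickets: 12, child tickets: 6

Let a = adult tickets, c = child tickets.
  a + c = 18
  5c + 7a = 114
From equation 1: a = 18 − c.
Substitute into equation 2 and solve: c = 6.
Then a = 12.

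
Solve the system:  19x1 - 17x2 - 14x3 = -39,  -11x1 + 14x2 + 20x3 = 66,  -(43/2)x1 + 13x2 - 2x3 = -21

Row-reduce:
R1 ← R1 / (19).
R2 ← R2 + 11·R1.
R3 ← R3 + 43/2·R1.
R2 ← R2 / (79/19).
R1 ← R1 + 17/19·R2.
R3 ← R3 + 237/38·R2.
Rank is 2 with 3 unknowns, leaving x3 free.

infinitely many solutions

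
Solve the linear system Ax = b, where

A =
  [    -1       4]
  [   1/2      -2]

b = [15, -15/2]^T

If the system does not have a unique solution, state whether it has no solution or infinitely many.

infinitely many solutions

Row-reduce:
R1 ← R1 / (-1).
R2 ← R2 − 1/2·R1.
Rank is 1 with 2 unknowns, leaving x_2 free.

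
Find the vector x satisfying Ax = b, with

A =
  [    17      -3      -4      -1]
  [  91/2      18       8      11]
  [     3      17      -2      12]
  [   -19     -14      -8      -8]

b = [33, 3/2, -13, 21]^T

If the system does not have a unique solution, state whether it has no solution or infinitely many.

infinitely many solutions

Row-reduce:
R1 ← R1 / (17).
R2 ← R2 − 91/2·R1.
R3 ← R3 − 3·R1.
R4 ← R4 + 19·R1.
R2 ← R2 / (885/34).
R1 ← R1 + 3/17·R2.
R3 ← R3 − 298/17·R2.
R4 ← R4 + 295/17·R2.
R3 ← R3 / (-4098/295).
R1 ← R1 + 32/295·R3.
R2 ← R2 − 212/295·R3.
Rank is 3 with 4 unknowns, leaving x_4 free.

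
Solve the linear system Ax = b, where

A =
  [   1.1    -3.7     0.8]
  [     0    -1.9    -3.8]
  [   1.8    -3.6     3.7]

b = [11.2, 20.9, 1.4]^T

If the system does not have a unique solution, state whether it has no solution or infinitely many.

Row-reduce the augmented matrix:
R1 ← R1 / (11/10).
R3 ← R3 − 9/5·R1.
R2 ← R2 / (-19/10).
R1 ← R1 + 37/11·R2.
R3 ← R3 − 27/11·R2.
R3 ← R3 / (-277/110).
R1 ← R1 − 82/11·R3.
R2 ← R2 − 2·R3.
Reading off the reduced rows gives x_1 = 3, x_2 = -3, x_3 = -4.

x_1 = 3, x_2 = -3, x_3 = -4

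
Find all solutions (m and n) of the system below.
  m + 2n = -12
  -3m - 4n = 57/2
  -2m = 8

no solution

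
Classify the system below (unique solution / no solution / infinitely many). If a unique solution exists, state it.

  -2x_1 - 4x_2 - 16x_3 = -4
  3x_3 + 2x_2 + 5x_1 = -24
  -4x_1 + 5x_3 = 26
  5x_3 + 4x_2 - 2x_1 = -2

Row-reduce the augmented matrix:
R1 ← R1 / (-2).
R2 ← R2 − 5·R1.
R3 ← R3 + 4·R1.
R4 ← R4 + 2·R1.
R2 ← R2 / (-8).
R1 ← R1 − 2·R2.
R3 ← R3 − 8·R2.
R4 ← R4 − 8·R2.
Swap R3 and R4.
R3 ← R3 / (-16).
R1 ← R1 + 5/4·R3.
R2 ← R2 − 37/8·R3.
R4 reduces to 0 = 0, so the extra equation is consistent.
Reading off the reduced rows gives x_1 = -4, x_2 = -5, x_3 = 2.

x_1 = -4, x_2 = -5, x_3 = 2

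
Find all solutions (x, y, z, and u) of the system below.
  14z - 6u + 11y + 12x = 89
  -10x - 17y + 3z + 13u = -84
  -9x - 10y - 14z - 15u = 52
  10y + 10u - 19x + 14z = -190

x = 6, y = -3, z = 1, u = -6

Row-reduce the augmented matrix:
R1 ← R1 / (12).
R2 ← R2 + 10·R1.
R3 ← R3 + 9·R1.
R4 ← R4 + 19·R1.
R2 ← R2 / (-47/6).
R1 ← R1 − 11/12·R2.
R3 ← R3 + 7/4·R2.
R4 ← R4 − 329/12·R2.
R3 ← R3 / (-637/94).
R1 ← R1 − 271/94·R3.
R2 ← R2 + 88/47·R3.
R4 ← R4 − 175/2·R3.
R4 ← R4 / (-22419/91).
R1 ← R1 + 5491/637·R4.
R2 ← R2 − 3096/637·R4.
R3 ← R3 − 2001/637·R4.
Reading off the reduced rows gives x = 6, y = -3, z = 1, u = -6.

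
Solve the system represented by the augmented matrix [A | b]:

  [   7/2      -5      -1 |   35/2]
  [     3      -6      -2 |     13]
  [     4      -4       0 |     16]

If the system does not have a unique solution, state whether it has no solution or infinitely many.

Row-reduce:
R1 ← R1 / (7/2).
R2 ← R2 − 3·R1.
R3 ← R3 − 4·R1.
R2 ← R2 / (-12/7).
R1 ← R1 + 10/7·R2.
R3 ← R3 − 12/7·R2.
Row 3 reduces to 0 = -6, a contradiction. The system is inconsistent.

no solution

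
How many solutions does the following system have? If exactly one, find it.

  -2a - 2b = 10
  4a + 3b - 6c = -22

infinitely many solutions

Row-reduce:
R1 ← R1 / (-2).
R2 ← R2 − 4·R1.
R2 ← R2 / (-1).
R1 ← R1 − 1·R2.
Rank is 2 with 3 unknowns, leaving c free.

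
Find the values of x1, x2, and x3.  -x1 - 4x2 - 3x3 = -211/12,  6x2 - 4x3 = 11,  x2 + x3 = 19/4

Row-reduce the augmented matrix:
R1 ← R1 / (-1).
R2 ← R2 / (6).
R1 ← R1 − 4·R2.
R3 ← R3 − 1·R2.
R3 ← R3 / (5/3).
R1 ← R1 − 17/3·R3.
R2 ← R2 + 2/3·R3.
Reading off the reduced rows gives x1 = 1/3, x2 = 3, x3 = 7/4.

x1 = 1/3, x2 = 3, x3 = 7/4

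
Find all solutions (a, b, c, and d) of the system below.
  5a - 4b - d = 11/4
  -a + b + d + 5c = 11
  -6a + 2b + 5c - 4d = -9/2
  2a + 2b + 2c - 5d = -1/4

Row-reduce the augmented matrix:
R1 ← R1 / (5).
R2 ← R2 + 1·R1.
R3 ← R3 + 6·R1.
R4 ← R4 − 2·R1.
R2 ← R2 / (1/5).
R1 ← R1 + 4/5·R2.
R3 ← R3 + 14/5·R2.
R4 ← R4 − 18/5·R2.
R3 ← R3 / (75).
R1 ← R1 − 20·R3.
R2 ← R2 − 25·R3.
R4 ← R4 + 88·R3.
R4 ← R4 / (-299/25).
R1 ← R1 − 7/5·R4.
R2 ← R2 − 2·R4.
R3 ← R3 − 2/25·R4.
Reading off the reduced rows gives a = 3/2, b = 3/4, c = 2, d = 7/4.

a = 3/2, b = 3/4, c = 2, d = 7/4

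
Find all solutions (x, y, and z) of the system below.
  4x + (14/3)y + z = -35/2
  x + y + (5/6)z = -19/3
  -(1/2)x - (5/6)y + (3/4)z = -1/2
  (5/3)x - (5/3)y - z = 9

no solution

Row-reduce:
R1 ← R1 / (4).
R2 ← R2 − 1·R1.
R3 ← R3 + 1/2·R1.
R4 ← R4 − 5/3·R1.
R2 ← R2 / (-1/6).
R1 ← R1 − 7/6·R2.
R3 ← R3 + 1/4·R2.
R4 ← R4 + 65/18·R2.
Swap R3 and R4.
R3 ← R3 / (-253/18).
R1 ← R1 − 13/3·R3.
R2 ← R2 + 7/2·R3.
Row 4 reduces to 0 = 1/4, a contradiction. The system is inconsistent.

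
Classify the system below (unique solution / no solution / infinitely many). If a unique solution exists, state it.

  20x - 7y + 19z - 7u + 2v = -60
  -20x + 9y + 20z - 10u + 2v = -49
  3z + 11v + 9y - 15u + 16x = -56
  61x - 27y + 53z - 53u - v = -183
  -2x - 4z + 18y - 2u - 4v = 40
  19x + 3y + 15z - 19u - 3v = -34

Row-reduce:
R1 ← R1 / (20).
R2 ← R2 + 20·R1.
R3 ← R3 − 16·R1.
R4 ← R4 − 61·R1.
R5 ← R5 + 2·R1.
R6 ← R6 − 19·R1.
R2 ← R2 / (2).
R1 ← R1 + 7/20·R2.
R3 ← R3 − 73/5·R2.
R4 ← R4 + 113/20·R2.
R5 ← R5 − 173/10·R2.
R6 ← R6 − 193/20·R2.
R3 ← R3 / (-2969/10).
R1 ← R1 − 311/40·R3.
R2 ← R2 − 39/2·R3.
R4 ← R4 − 4209/40·R3.
R5 ← R5 + 6789/20·R3.
R6 ← R6 + 7649/40·R3.
R4 ← R4 / (-115862/2969).
R1 ← R1 + 954/2969·R4.
R2 ← R2 + 2870/2969·R4.
R3 ← R3 + 1147/2969·R4.
R5 ← R5 − 39226/2969·R4.
R6 ← R6 + 12470/2969·R4.
R5 ← R5 / (-203871/12196).
R1 ← R1 − 929/3049·R5.
R2 ← R2 − 9383/12196·R5.
R3 ← R3 − 2307/24392·R5.
R4 ← R4 − 1761/24392·R5.
R6 ← R6 + 67957/6098·R5.
Row 6 reduces to 0 = 1/3, a contradiction. The system is inconsistent.

no solution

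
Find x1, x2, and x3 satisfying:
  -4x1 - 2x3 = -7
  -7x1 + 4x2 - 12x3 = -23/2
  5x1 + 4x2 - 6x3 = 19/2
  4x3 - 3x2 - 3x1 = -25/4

x1 = 3/2, x2 = 5/4, x3 = 1/2

Row-reduce the augmented matrix:
R1 ← R1 / (-4).
R2 ← R2 + 7·R1.
R3 ← R3 − 5·R1.
R4 ← R4 + 3·R1.
R2 ← R2 / (4).
R3 ← R3 − 4·R2.
R4 ← R4 + 3·R2.
Swap R3 and R4.
R3 ← R3 / (-7/8).
R1 ← R1 − 1/2·R3.
R2 ← R2 + 17/8·R3.
R4 reduces to 0 = 0, so the extra equation is consistent.
Reading off the reduced rows gives x1 = 3/2, x2 = 5/4, x3 = 1/2.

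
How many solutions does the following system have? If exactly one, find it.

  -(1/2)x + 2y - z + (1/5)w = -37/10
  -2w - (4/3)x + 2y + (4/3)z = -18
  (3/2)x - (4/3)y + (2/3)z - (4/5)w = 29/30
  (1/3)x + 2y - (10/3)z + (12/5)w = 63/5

Row-reduce:
R1 ← R1 / (-1/2).
R2 ← R2 + 4/3·R1.
R3 ← R3 − 3/2·R1.
R4 ← R4 − 1/3·R1.
R2 ← R2 / (-10/3).
R1 ← R1 + 4·R2.
R3 ← R3 − 14/3·R2.
R4 ← R4 − 10/3·R2.
R3 ← R3 / (49/15).
R1 ← R1 + 14/5·R3.
R2 ← R2 + 6/5·R3.
Row 4 reduces to 0 = 2, a contradiction. The system is inconsistent.

no solution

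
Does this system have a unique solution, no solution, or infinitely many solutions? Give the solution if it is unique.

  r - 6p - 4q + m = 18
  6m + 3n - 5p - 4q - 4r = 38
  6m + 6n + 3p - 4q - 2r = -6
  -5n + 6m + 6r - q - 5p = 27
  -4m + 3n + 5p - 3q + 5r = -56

m = 3, n = 2, p = -6, q = 5, r = -1

Row-reduce the augmented matrix:
R2 ← R2 − 6·R1.
R3 ← R3 − 6·R1.
R4 ← R4 − 6·R1.
R5 ← R5 + 4·R1.
R2 ← R2 / (3).
R3 ← R3 − 6·R2.
R4 ← R4 + 5·R2.
R5 ← R5 − 3·R2.
R3 ← R3 / (-23).
R1 ← R1 + 6·R3.
R2 ← R2 − 31/3·R3.
R4 ← R4 − 248/3·R3.
R5 ← R5 + 50·R3.
R4 ← R4 / (-1073/69).
R1 ← R1 − 28/23·R4.
R2 ← R2 + 160/69·R4.
R3 ← R3 − 20/23·R4.
R5 ← R5 − 103/23·R4.
R5 ← R5 / (573/1073).
R1 ← R1 + 63/1073·R5.
R2 ← R2 + 2026/1073·R5.
R3 ← R3 − 1028/1073·R5.
R4 ← R4 + 1826/1073·R5.
Reading off the reduced rows gives m = 3, n = 2, p = -6, q = 5, r = -1.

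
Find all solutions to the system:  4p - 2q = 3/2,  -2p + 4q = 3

p = 1, q = 5/4

Row-reduce the augmented matrix:
R1 ← R1 / (4).
R2 ← R2 + 2·R1.
R2 ← R2 / (3).
R1 ← R1 + 1/2·R2.
Reading off the reduced rows gives p = 1, q = 5/4.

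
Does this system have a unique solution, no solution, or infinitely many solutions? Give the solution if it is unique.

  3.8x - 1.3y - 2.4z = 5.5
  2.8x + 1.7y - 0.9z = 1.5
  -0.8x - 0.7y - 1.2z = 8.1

x = -2, y = 1, z = -6

Row-reduce the augmented matrix:
R1 ← R1 / (19/5).
R2 ← R2 − 14/5·R1.
R3 ← R3 + 4/5·R1.
R2 ← R2 / (101/38).
R1 ← R1 + 13/38·R2.
R3 ← R3 + 37/38·R2.
R3 ← R3 / (-1401/1010).
R1 ← R1 + 105/202·R3.
R2 ← R2 − 33/101·R3.
Reading off the reduced rows gives x = -2, y = 1, z = -6.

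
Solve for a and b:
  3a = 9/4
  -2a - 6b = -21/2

Row-reduce the augmented matrix:
R1 ← R1 / (3).
R2 ← R2 + 2·R1.
R2 ← R2 / (-6).
Reading off the reduced rows gives a = 3/4, b = 3/2.

a = 3/4, b = 3/2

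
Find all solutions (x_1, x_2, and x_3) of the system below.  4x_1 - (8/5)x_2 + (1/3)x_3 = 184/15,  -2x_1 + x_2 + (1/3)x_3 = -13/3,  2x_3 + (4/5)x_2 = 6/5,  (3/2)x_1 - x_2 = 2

Row-reduce:
R1 ← R1 / (4).
R2 ← R2 + 2·R1.
R4 ← R4 − 3/2·R1.
R2 ← R2 / (1/5).
R1 ← R1 + 2/5·R2.
R3 ← R3 − 4/5·R2.
R4 ← R4 + 2/5·R2.
Swap R3 and R4.
R3 ← R3 / (7/8).
R1 ← R1 − 13/12·R3.
R2 ← R2 − 5/2·R3.
Row 4 reduces to 0 = -6, a contradiction. The system is inconsistent.

no solution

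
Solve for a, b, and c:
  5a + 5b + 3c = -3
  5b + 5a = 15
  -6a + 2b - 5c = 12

Row-reduce the augmented matrix:
R1 ← R1 / (5).
R2 ← R2 − 5·R1.
R3 ← R3 + 6·R1.
Swap R2 and R3.
R2 ← R2 / (8).
R1 ← R1 − 1·R2.
R3 ← R3 / (-3).
R1 ← R1 − 31/40·R3.
R2 ← R2 + 7/40·R3.
Reading off the reduced rows gives a = 3, b = 0, c = -6.

a = 3, b = 0, c = -6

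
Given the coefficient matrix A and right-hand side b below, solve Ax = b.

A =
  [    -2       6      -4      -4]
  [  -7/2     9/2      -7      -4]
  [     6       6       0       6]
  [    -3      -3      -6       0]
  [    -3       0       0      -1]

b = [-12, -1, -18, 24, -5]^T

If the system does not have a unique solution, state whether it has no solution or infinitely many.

Row-reduce:
R1 ← R1 / (-2).
R2 ← R2 + 7/2·R1.
R3 ← R3 − 6·R1.
R4 ← R4 + 3·R1.
R5 ← R5 + 3·R1.
R2 ← R2 / (-6).
R1 ← R1 + 3·R2.
R3 ← R3 − 24·R2.
R4 ← R4 + 12·R2.
R5 ← R5 + 9·R2.
R3 ← R3 / (-12).
R1 ← R1 − 2·R3.
R5 ← R5 − 6·R3.
Swap R4 and R5.
R4 ← R4 / (7/2).
R1 ← R1 − 3/2·R4.
R2 ← R2 + 1/2·R4.
R3 ← R3 + 1/2·R4.
Row 5 reduces to 0 = 2, a contradiction. The system is inconsistent.

no solution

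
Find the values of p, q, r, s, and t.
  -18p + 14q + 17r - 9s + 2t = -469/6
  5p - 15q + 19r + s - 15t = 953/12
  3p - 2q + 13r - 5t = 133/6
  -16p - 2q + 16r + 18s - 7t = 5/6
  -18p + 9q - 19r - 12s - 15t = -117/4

p = 2, q = -9/4, r = 0, s = 2/3, t = -7/3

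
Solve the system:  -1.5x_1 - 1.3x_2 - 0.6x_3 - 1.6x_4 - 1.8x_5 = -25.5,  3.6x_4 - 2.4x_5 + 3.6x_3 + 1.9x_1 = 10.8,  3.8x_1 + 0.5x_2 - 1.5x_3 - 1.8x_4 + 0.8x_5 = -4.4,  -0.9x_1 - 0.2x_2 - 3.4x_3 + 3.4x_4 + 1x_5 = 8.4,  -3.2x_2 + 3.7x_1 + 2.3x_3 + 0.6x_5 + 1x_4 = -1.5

Row-reduce the augmented matrix:
R1 ← R1 / (-3/2).
R2 ← R2 − 19/10·R1.
R3 ← R3 − 19/5·R1.
R4 ← R4 + 9/10·R1.
R5 ← R5 − 37/10·R1.
R2 ← R2 / (-247/150).
R1 ← R1 − 13/15·R2.
R3 ← R3 + 419/150·R2.
R4 ← R4 − 29/50·R2.
R5 ← R5 + 961/150·R2.
R3 ← R3 / (-19359/2470).
R1 ← R1 − 36/19·R3.
R2 ← R2 + 426/247·R3.
R4 ← R4 + 2519/1235·R3.
R5 ← R5 + 25267/2470·R3.
R4 ← R4 / (690343/96795).
R1 ← R1 + 356/2151·R4.
R2 ← R2 − 5936/6453·R4.
R3 ← R3 − 21050/19359·R4.
R5 ← R5 − 198922/96795·R4.
R5 ← R5 / (31421482/3451715).
R1 ← R1 + 185100/690343·R5.
R2 ← R2 − 1385602/690343·R5.
R3 ← R3 + 299044/690343·R5.
R4 ← R4 + 63493/690343·R5.
Reading off the reduced rows gives x_1 = 0, x_2 = 5, x_3 = 3, x_4 = 4, x_5 = 6.

x_1 = 0, x_2 = 5, x_3 = 3, x_4 = 4, x_5 = 6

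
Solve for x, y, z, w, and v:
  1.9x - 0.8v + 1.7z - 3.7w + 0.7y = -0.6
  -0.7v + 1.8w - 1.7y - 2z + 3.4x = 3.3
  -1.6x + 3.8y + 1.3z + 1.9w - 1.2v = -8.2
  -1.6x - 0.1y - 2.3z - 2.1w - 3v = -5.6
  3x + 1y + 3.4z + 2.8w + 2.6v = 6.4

Row-reduce the augmented matrix:
R1 ← R1 / (19/10).
R2 ← R2 − 17/5·R1.
R3 ← R3 + 8/5·R1.
R4 ← R4 + 8/5·R1.
R5 ← R5 − 3·R1.
R2 ← R2 / (-561/190).
R1 ← R1 − 7/19·R2.
R3 ← R3 − 417/95·R2.
R4 ← R4 − 93/190·R2.
R5 ← R5 + 2/19·R2.
R3 ← R3 / (-8909/1870).
R1 ← R1 − 149/561·R3.
R2 ← R2 − 958/561·R3.
R4 ← R4 + 3187/1870·R3.
R5 ← R5 − 2512/2805·R3.
R4 ← R4 / (-350269/44545).
R1 ← R1 + 2374/8909·R4.
R2 ← R2 − 10686/8909·R4.
R3 ← R3 + 21137/8909·R4.
R5 ← R5 − 93247/8909·R4.
R5 ← R5 / (-225383/338970).
R1 ← R1 + 8906/33897·R5.
R2 ← R2 + 34864/33897·R5.
R3 ← R3 − 26033/22598·R5.
R4 ← R4 − 9401/22598·R5.
Reading off the reduced rows gives x = 0, y = -4, z = 3, w = 1, v = -1.

x = 0, y = -4, z = 3, w = 1, v = -1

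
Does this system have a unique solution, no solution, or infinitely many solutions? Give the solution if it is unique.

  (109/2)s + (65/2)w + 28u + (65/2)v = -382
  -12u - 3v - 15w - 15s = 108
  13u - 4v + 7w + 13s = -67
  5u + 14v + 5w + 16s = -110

infinitely many solutions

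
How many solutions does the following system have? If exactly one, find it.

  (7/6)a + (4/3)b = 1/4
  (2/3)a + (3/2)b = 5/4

Row-reduce the augmented matrix:
R1 ← R1 / (7/6).
R2 ← R2 − 2/3·R1.
R2 ← R2 / (31/42).
R1 ← R1 − 8/7·R2.
Reading off the reduced rows gives a = -3/2, b = 3/2.

a = -3/2, b = 3/2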